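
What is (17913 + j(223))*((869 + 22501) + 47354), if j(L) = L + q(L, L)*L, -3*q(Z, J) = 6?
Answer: 1251107560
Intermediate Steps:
q(Z, J) = -2 (q(Z, J) = -⅓*6 = -2)
j(L) = -L (j(L) = L - 2*L = -L)
(17913 + j(223))*((869 + 22501) + 47354) = (17913 - 1*223)*((869 + 22501) + 47354) = (17913 - 223)*(23370 + 47354) = 17690*70724 = 1251107560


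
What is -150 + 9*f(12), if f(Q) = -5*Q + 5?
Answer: -645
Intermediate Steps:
f(Q) = 5 - 5*Q
-150 + 9*f(12) = -150 + 9*(5 - 5*12) = -150 + 9*(5 - 60) = -150 + 9*(-55) = -150 - 495 = -645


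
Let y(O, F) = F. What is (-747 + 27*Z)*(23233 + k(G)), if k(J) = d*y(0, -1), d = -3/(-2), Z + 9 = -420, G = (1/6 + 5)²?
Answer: -286444395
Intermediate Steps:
G = 961/36 (G = (⅙ + 5)² = (31/6)² = 961/36 ≈ 26.694)
Z = -429 (Z = -9 - 420 = -429)
d = 3/2 (d = -3*(-½) = 3/2 ≈ 1.5000)
k(J) = -3/2 (k(J) = (3/2)*(-1) = -3/2)
(-747 + 27*Z)*(23233 + k(G)) = (-747 + 27*(-429))*(23233 - 3/2) = (-747 - 11583)*(46463/2) = -12330*46463/2 = -286444395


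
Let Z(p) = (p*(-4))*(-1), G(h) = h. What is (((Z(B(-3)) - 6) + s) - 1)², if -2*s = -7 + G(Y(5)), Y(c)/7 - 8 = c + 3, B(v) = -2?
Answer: 18225/4 ≈ 4556.3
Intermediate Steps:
Y(c) = 77 + 7*c (Y(c) = 56 + 7*(c + 3) = 56 + 7*(3 + c) = 56 + (21 + 7*c) = 77 + 7*c)
Z(p) = 4*p (Z(p) = -4*p*(-1) = 4*p)
s = -105/2 (s = -(-7 + (77 + 7*5))/2 = -(-7 + (77 + 35))/2 = -(-7 + 112)/2 = -½*105 = -105/2 ≈ -52.500)
(((Z(B(-3)) - 6) + s) - 1)² = (((4*(-2) - 6) - 105/2) - 1)² = (((-8 - 6) - 105/2) - 1)² = ((-14 - 105/2) - 1)² = (-133/2 - 1)² = (-135/2)² = 18225/4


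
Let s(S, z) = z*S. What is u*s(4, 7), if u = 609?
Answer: 17052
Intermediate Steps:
s(S, z) = S*z
u*s(4, 7) = 609*(4*7) = 609*28 = 17052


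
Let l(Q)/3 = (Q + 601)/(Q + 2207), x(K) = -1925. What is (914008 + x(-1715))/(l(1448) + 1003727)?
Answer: 3333663365/3668628332 ≈ 0.90870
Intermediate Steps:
l(Q) = 3*(601 + Q)/(2207 + Q) (l(Q) = 3*((Q + 601)/(Q + 2207)) = 3*((601 + Q)/(2207 + Q)) = 3*(601 + Q)/(2207 + Q))
(914008 + x(-1715))/(l(1448) + 1003727) = (914008 - 1925)/(3*(601 + 1448)/(2207 + 1448) + 1003727) = 912083/(3*2049/3655 + 1003727) = 912083/(3*(1/3655)*2049 + 1003727) = 912083/(6147/3655 + 1003727) = 912083/(3668628332/3655) = 912083*(3655/3668628332) = 3333663365/3668628332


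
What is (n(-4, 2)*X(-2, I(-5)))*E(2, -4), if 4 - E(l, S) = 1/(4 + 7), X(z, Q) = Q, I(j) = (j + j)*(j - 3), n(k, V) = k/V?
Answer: -6880/11 ≈ -625.45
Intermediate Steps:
I(j) = 2*j*(-3 + j) (I(j) = (2*j)*(-3 + j) = 2*j*(-3 + j))
E(l, S) = 43/11 (E(l, S) = 4 - 1/(4 + 7) = 4 - 1/11 = 43/11)
(n(-4, 2)*X(-2, I(-5)))*E(2, -4) = ((-4/2)*(2*(-5)*(-3 - 5)))*(43/11) = ((-4*½)*(2*(-5)*(-8)))*(43/11) = -2*80*(43/11) = -160*43/11 = -6880/11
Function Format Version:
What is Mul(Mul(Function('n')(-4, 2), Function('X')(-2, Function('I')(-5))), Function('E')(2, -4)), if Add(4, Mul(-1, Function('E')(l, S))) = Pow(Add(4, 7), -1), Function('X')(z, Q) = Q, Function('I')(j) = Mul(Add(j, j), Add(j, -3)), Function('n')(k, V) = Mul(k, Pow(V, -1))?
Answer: Rational(-6880, 11) ≈ -625.45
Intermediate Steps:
Function('I')(j) = Mul(2, j, Add(-3, j)) (Function('I')(j) = Mul(Mul(2, j), Add(-3, j)) = Mul(2, j, Add(-3, j)))
Function('E')(l, S) = Rational(43, 11) (Function('E')(l, S) = Add(4, Mul(-1, Pow(Add(4, 7), -1))) = Add(4, Mul(-1, Pow(11, -1))) = Add(4, Mul(-1, Rational(1, 11))) = Add(4, Rational(-1, 11)) = Rational(43, 11))
Mul(Mul(Function('n')(-4, 2), Function('X')(-2, Function('I')(-5))), Function('E')(2, -4)) = Mul(Mul(Mul(-4, Pow(2, -1)), Mul(2, -5, Add(-3, -5))), Rational(43, 11)) = Mul(Mul(Mul(-4, Rational(1, 2)), Mul(2, -5, -8)), Rational(43, 11)) = Mul(Mul(-2, 80), Rational(43, 11)) = Mul(-160, Rational(43, 11)) = Rational(-6880, 11)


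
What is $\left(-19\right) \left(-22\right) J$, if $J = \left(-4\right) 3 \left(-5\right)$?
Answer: $25080$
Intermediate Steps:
$J = 60$ ($J = \left(-12\right) \left(-5\right) = 60$)
$\left(-19\right) \left(-22\right) J = \left(-19\right) \left(-22\right) 60 = 418 \cdot 60 = 25080$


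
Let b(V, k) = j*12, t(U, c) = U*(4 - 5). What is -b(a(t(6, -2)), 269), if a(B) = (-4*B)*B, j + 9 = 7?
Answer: 24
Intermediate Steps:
j = -2 (j = -9 + 7 = -2)
t(U, c) = -U (t(U, c) = U*(-1) = -U)
a(B) = -4*B²
b(V, k) = -24 (b(V, k) = -2*12 = -24)
-b(a(t(6, -2)), 269) = -1*(-24) = 24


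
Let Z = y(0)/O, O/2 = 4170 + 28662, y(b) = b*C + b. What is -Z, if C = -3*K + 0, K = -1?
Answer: 0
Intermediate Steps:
C = 3 (C = -3*(-1) + 0 = 3 + 0 = 3)
y(b) = 4*b (y(b) = b*3 + b = 3*b + b = 4*b)
O = 65664 (O = 2*(4170 + 28662) = 2*32832 = 65664)
Z = 0 (Z = (4*0)/65664 = 0*(1/65664) = 0)
-Z = -1*0 = 0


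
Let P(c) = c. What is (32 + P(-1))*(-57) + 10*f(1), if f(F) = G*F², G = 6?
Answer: -1707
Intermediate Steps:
f(F) = 6*F²
(32 + P(-1))*(-57) + 10*f(1) = (32 - 1)*(-57) + 10*(6*1²) = 31*(-57) + 10*(6*1) = -1767 + 10*6 = -1767 + 60 = -1707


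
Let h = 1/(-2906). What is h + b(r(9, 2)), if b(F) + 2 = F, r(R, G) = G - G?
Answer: -5813/2906 ≈ -2.0003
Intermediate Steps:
r(R, G) = 0
b(F) = -2 + F
h = -1/2906 ≈ -0.00034412
h + b(r(9, 2)) = -1/2906 + (-2 + 0) = -1/2906 - 2 = -5813/2906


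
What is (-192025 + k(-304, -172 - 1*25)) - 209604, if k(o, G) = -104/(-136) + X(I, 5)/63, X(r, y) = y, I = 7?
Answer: -430143755/1071 ≈ -4.0163e+5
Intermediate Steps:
k(o, G) = 904/1071 (k(o, G) = -104/(-136) + 5/63 = -104*(-1/136) + 5*(1/63) = 13/17 + 5/63 = 904/1071)
(-192025 + k(-304, -172 - 1*25)) - 209604 = (-192025 + 904/1071) - 209604 = -205657871/1071 - 209604 = -430143755/1071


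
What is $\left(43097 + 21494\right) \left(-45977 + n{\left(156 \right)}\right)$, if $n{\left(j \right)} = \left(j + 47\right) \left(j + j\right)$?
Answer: $1121235169$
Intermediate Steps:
$n{\left(j \right)} = 2 j \left(47 + j\right)$ ($n{\left(j \right)} = \left(47 + j\right) 2 j = 2 j \left(47 + j\right)$)
$\left(43097 + 21494\right) \left(-45977 + n{\left(156 \right)}\right) = \left(43097 + 21494\right) \left(-45977 + 2 \cdot 156 \left(47 + 156\right)\right) = 64591 \left(-45977 + 2 \cdot 156 \cdot 203\right) = 64591 \left(-45977 + 63336\right) = 64591 \cdot 17359 = 1121235169$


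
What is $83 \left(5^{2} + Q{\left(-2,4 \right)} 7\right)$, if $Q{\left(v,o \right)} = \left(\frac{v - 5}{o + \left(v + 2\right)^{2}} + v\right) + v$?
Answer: $- \frac{5063}{4} \approx -1265.8$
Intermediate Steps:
$Q{\left(v,o \right)} = 2 v + \frac{-5 + v}{o + \left(2 + v\right)^{2}}$ ($Q{\left(v,o \right)} = \left(\frac{-5 + v}{o + \left(2 + v\right)^{2}} + v\right) + v = \left(v + \frac{-5 + v}{o + \left(2 + v\right)^{2}}\right) + v = 2 v + \frac{-5 + v}{o + \left(2 + v\right)^{2}}$)
$83 \left(5^{2} + Q{\left(-2,4 \right)} 7\right) = 83 \left(5^{2} + \frac{-5 - 2 + 2 \cdot 4 \left(-2\right) + 2 \left(-2\right) \left(2 - 2\right)^{2}}{4 + \left(2 - 2\right)^{2}} \cdot 7\right) = 83 \left(25 + \frac{-5 - 2 - 16 + 2 \left(-2\right) 0^{2}}{4 + 0^{2}} \cdot 7\right) = 83 \left(25 + \frac{-5 - 2 - 16 + 2 \left(-2\right) 0}{4 + 0} \cdot 7\right) = 83 \left(25 + \frac{-5 - 2 - 16 + 0}{4} \cdot 7\right) = 83 \left(25 + \frac{1}{4} \left(-23\right) 7\right) = 83 \left(25 - \frac{161}{4}\right) = 83 \left(- \frac{61}{4}\right) = - \frac{5063}{4}$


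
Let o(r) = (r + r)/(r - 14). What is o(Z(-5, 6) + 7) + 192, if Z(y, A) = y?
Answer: 575/3 ≈ 191.67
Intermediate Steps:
o(r) = 2*r/(-14 + r) (o(r) = (2*r)/(-14 + r) = 2*r/(-14 + r))
o(Z(-5, 6) + 7) + 192 = 2*(-5 + 7)/(-14 + (-5 + 7)) + 192 = 2*2/(-14 + 2) + 192 = 2*2/(-12) + 192 = 2*2*(-1/12) + 192 = -1/3 + 192 = 575/3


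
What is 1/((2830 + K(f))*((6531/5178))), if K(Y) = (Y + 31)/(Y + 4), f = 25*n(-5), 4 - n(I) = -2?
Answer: 37972/135596311 ≈ 0.00028004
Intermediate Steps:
n(I) = 6 (n(I) = 4 - 1*(-2) = 4 + 2 = 6)
f = 150 (f = 25*6 = 150)
K(Y) = (31 + Y)/(4 + Y)
1/((2830 + K(f))*((6531/5178))) = 1/((2830 + (31 + 150)/(4 + 150))*((6531/5178))) = 1/((2830 + 181/154)*((6531*(1/5178)))) = 1/((2830 + (1/154)*181)*(2177/1726)) = (1726/2177)/(2830 + 181/154) = (1726/2177)/(436001/154) = (154/436001)*(1726/2177) = 37972/135596311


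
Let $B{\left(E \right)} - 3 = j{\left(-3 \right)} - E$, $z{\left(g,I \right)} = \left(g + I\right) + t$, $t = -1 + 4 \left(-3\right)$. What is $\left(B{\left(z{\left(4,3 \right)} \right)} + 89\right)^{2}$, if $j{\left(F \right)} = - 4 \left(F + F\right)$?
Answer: $14884$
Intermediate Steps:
$t = -13$ ($t = -1 - 12 = -13$)
$j{\left(F \right)} = - 8 F$ ($j{\left(F \right)} = - 4 \cdot 2 F = - 8 F$)
$z{\left(g,I \right)} = -13 + I + g$ ($z{\left(g,I \right)} = \left(g + I\right) - 13 = \left(I + g\right) - 13 = -13 + I + g$)
$B{\left(E \right)} = 27 - E$ ($B{\left(E \right)} = 3 - \left(-24 + E\right) = 27 - E$)
$\left(B{\left(z{\left(4,3 \right)} \right)} + 89\right)^{2} = \left(\left(27 - \left(-13 + 3 + 4\right)\right) + 89\right)^{2} = \left(\left(27 - -6\right) + 89\right)^{2} = \left(\left(27 + 6\right) + 89\right)^{2} = \left(33 + 89\right)^{2} = 122^{2} = 14884$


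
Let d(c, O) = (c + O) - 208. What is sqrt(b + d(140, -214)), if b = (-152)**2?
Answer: sqrt(22822) ≈ 151.07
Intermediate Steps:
b = 23104
d(c, O) = -208 + O + c (d(c, O) = (O + c) - 208 = -208 + O + c)
sqrt(b + d(140, -214)) = sqrt(23104 + (-208 - 214 + 140)) = sqrt(23104 - 282) = sqrt(22822)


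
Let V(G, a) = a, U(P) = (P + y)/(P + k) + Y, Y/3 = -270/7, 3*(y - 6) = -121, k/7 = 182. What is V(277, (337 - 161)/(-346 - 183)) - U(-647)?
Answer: 811241230/6965343 ≈ 116.47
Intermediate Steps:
k = 1274 (k = 7*182 = 1274)
y = -103/3 (y = 6 + (1/3)*(-121) = 6 - 121/3 = -103/3 ≈ -34.333)
Y = -810/7 (Y = 3*(-270/7) = -810/7 ≈ -115.71)
U(P) = -810/7 + (-103/3 + P)/(1274 + P) (U(P) = (P - 103/3)/(P + 1274) - 810/7 = (-103/3 + P)/(1274 + P) - 810/7 = -810/7 + (-103/3 + P)/(1274 + P))
V(277, (337 - 161)/(-346 - 183)) - U(-647) = (337 - 161)/(-346 - 183) - (-3096541 - 2409*(-647))/(21*(1274 - 647)) = 176/(-529) - (-3096541 + 1558623)/(21*627) = 176*(-1/529) - (-1537918)/(21*627) = -176/529 - 1*(-1537918/13167) = -176/529 + 1537918/13167 = 811241230/6965343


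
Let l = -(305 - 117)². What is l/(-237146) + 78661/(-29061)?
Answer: -8813504761/3445849953 ≈ -2.5577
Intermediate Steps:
l = -35344 (l = -1*188² = -1*35344 = -35344)
l/(-237146) + 78661/(-29061) = -35344/(-237146) + 78661/(-29061) = -35344*(-1/237146) + 78661*(-1/29061) = 17672/118573 - 78661/29061 = -8813504761/3445849953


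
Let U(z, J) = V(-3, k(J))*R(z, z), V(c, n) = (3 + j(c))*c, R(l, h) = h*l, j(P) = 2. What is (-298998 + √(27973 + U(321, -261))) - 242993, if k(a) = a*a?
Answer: -541991 + I*√1517642 ≈ -5.4199e+5 + 1231.9*I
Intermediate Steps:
k(a) = a²
V(c, n) = 5*c (V(c, n) = (3 + 2)*c = 5*c)
U(z, J) = -15*z² (U(z, J) = (5*(-3))*(z*z) = -15*z²)
(-298998 + √(27973 + U(321, -261))) - 242993 = (-298998 + √(27973 - 15*321²)) - 242993 = (-298998 + √(27973 - 15*103041)) - 242993 = (-298998 + √(27973 - 1545615)) - 242993 = (-298998 + √(-1517642)) - 242993 = (-298998 + I*√1517642) - 242993 = -541991 + I*√1517642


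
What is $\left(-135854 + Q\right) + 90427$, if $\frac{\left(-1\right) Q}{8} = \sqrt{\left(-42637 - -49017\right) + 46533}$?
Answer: $-45427 - 8 \sqrt{52913} \approx -47267.0$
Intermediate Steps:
$Q = - 8 \sqrt{52913}$ ($Q = - 8 \sqrt{\left(-42637 - -49017\right) + 46533} = - 8 \sqrt{\left(-42637 + 49017\right) + 46533} = - 8 \sqrt{6380 + 46533} = - 8 \sqrt{52913} \approx -1840.2$)
$\left(-135854 + Q\right) + 90427 = \left(-135854 - 8 \sqrt{52913}\right) + 90427 = -45427 - 8 \sqrt{52913}$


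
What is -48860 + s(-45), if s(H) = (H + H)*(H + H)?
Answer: -40760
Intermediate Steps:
s(H) = 4*H**2 (s(H) = (2*H)*(2*H) = 4*H**2)
-48860 + s(-45) = -48860 + 4*(-45)**2 = -48860 + 4*2025 = -48860 + 8100 = -40760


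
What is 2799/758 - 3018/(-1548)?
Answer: 275854/48891 ≈ 5.6422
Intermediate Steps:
2799/758 - 3018/(-1548) = 2799*(1/758) - 3018*(-1/1548) = 2799/758 + 503/258 = 275854/48891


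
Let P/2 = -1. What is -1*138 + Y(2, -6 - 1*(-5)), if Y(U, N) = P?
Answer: -140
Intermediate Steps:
P = -2 (P = 2*(-1) = -2)
Y(U, N) = -2
-1*138 + Y(2, -6 - 1*(-5)) = -1*138 - 2 = -138 - 2 = -140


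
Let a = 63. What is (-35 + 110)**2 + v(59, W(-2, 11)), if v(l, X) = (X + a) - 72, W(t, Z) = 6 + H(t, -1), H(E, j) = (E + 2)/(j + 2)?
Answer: 5622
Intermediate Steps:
H(E, j) = (2 + E)/(2 + j)
W(t, Z) = 8 + t (W(t, Z) = 6 + (2 + t)/(2 - 1) = 6 + (2 + t)/1 = 6 + 1*(2 + t) = 6 + (2 + t) = 8 + t)
v(l, X) = -9 + X (v(l, X) = (X + 63) - 72 = (63 + X) - 72 = -9 + X)
(-35 + 110)**2 + v(59, W(-2, 11)) = (-35 + 110)**2 + (-9 + (8 - 2)) = 75**2 + (-9 + 6) = 5625 - 3 = 5622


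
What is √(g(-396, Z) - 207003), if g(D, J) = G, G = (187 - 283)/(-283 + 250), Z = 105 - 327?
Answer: I*√25047011/11 ≈ 454.97*I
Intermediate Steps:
Z = -222
G = 32/11 (G = -96/(-33) = -96*(-1/33) = 32/11 ≈ 2.9091)
g(D, J) = 32/11
√(g(-396, Z) - 207003) = √(32/11 - 207003) = √(-2277001/11) = I*√25047011/11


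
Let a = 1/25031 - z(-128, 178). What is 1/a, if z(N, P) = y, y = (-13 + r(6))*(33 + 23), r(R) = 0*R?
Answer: 25031/18222569 ≈ 0.0013736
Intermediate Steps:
r(R) = 0
y = -728 (y = (-13 + 0)*(33 + 23) = -13*56 = -728)
z(N, P) = -728
a = 18222569/25031 (a = 1/25031 - 1*(-728) = 1/25031 + 728 = 18222569/25031 ≈ 728.00)
1/a = 1/(18222569/25031) = 25031/18222569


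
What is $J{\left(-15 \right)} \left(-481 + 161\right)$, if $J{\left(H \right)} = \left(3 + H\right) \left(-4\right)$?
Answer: $-15360$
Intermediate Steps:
$J{\left(H \right)} = -12 - 4 H$
$J{\left(-15 \right)} \left(-481 + 161\right) = \left(-12 - -60\right) \left(-481 + 161\right) = \left(-12 + 60\right) \left(-320\right) = 48 \left(-320\right) = -15360$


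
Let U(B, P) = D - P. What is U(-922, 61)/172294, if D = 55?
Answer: -3/86147 ≈ -3.4824e-5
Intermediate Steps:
U(B, P) = 55 - P
U(-922, 61)/172294 = (55 - 1*61)/172294 = (55 - 61)*(1/172294) = -6*1/172294 = -3/86147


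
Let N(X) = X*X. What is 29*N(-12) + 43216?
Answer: 47392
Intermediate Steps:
N(X) = X²
29*N(-12) + 43216 = 29*(-12)² + 43216 = 29*144 + 43216 = 4176 + 43216 = 47392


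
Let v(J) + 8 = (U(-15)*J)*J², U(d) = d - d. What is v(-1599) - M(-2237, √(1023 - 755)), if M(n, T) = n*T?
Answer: -8 + 4474*√67 ≈ 36613.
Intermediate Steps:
U(d) = 0
M(n, T) = T*n
v(J) = -8 (v(J) = -8 + (0*J)*J² = -8 + 0*J² = -8 + 0 = -8)
v(-1599) - M(-2237, √(1023 - 755)) = -8 - √(1023 - 755)*(-2237) = -8 - √268*(-2237) = -8 - 2*√67*(-2237) = -8 - (-4474)*√67 = -8 + 4474*√67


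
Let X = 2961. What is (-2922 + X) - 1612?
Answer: -1573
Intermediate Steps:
(-2922 + X) - 1612 = (-2922 + 2961) - 1612 = 39 - 1612 = -1573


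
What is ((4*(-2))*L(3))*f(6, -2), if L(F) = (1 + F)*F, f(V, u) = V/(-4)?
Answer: 144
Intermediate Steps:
f(V, u) = -V/4 (f(V, u) = V*(-1/4) = -V/4)
L(F) = F*(1 + F)
((4*(-2))*L(3))*f(6, -2) = ((4*(-2))*(3*(1 + 3)))*(-1/4*6) = -24*4*(-3/2) = -8*12*(-3/2) = -96*(-3/2) = 144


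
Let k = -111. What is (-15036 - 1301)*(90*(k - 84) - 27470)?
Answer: 735491740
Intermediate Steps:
(-15036 - 1301)*(90*(k - 84) - 27470) = (-15036 - 1301)*(90*(-111 - 84) - 27470) = -16337*(90*(-195) - 27470) = -16337*(-17550 - 27470) = -16337*(-45020) = 735491740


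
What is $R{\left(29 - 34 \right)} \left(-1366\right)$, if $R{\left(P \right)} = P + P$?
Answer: $13660$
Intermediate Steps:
$R{\left(P \right)} = 2 P$
$R{\left(29 - 34 \right)} \left(-1366\right) = 2 \left(29 - 34\right) \left(-1366\right) = 2 \left(-5\right) \left(-1366\right) = \left(-10\right) \left(-1366\right) = 13660$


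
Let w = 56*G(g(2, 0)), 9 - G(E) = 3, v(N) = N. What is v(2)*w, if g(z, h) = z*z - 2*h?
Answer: 672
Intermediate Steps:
g(z, h) = z² - 2*h
G(E) = 6 (G(E) = 9 - 1*3 = 9 - 3 = 6)
w = 336 (w = 56*6 = 336)
v(2)*w = 2*336 = 672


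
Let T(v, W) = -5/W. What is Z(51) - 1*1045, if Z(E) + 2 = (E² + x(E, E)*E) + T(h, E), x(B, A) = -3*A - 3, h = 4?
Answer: -326507/51 ≈ -6402.1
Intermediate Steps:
x(B, A) = -3 - 3*A
Z(E) = -2 + E² - 5/E + E*(-3 - 3*E) (Z(E) = -2 + ((E² + (-3 - 3*E)*E) - 5/E) = -2 + ((E² + E*(-3 - 3*E)) - 5/E) = -2 + (E² - 5/E + E*(-3 - 3*E)) = -2 + E² - 5/E + E*(-3 - 3*E))
Z(51) - 1*1045 = (-2 - 5/51 - 3*51 - 2*51²) - 1*1045 = (-2 - 5*1/51 - 153 - 2*2601) - 1045 = (-2 - 5/51 - 153 - 5202) - 1045 = -273212/51 - 1045 = -326507/51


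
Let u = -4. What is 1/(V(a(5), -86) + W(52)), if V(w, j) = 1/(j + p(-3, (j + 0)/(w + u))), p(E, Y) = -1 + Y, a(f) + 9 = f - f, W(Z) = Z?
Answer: 1045/54327 ≈ 0.019235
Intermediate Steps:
a(f) = -9 (a(f) = -9 + (f - f) = -9 + 0 = -9)
V(w, j) = 1/(-1 + j + j/(-4 + w)) (V(w, j) = 1/(j + (-1 + (j + 0)/(w - 4))) = 1/(j + (-1 + j/(-4 + w))) = 1/(-1 + j + j/(-4 + w)))
1/(V(a(5), -86) + W(52)) = 1/((-4 - 9)/(4 - 86 - 1*(-9) - 86*(-4 - 9)) + 52) = 1/(-13/(4 - 86 + 9 - 86*(-13)) + 52) = 1/(-13/(4 - 86 + 9 + 1118) + 52) = 1/(-13/1045 + 52) = 1/(54327/1045) = 1045/54327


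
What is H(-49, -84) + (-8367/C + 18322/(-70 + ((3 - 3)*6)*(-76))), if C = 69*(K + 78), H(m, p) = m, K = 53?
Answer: -32867003/105455 ≈ -311.67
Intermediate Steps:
C = 9039 (C = 69*(53 + 78) = 69*131 = 9039)
H(-49, -84) + (-8367/C + 18322/(-70 + ((3 - 3)*6)*(-76))) = -49 + (-8367/9039 + 18322/(-70 + ((3 - 3)*6)*(-76))) = -49 + (-8367*1/9039 + 18322/(-70 + (0*6)*(-76))) = -49 + (-2789/3013 + 18322/(-70 + 0*(-76))) = -49 + (-2789/3013 + 18322/(-70 + 0)) = -49 + (-2789/3013 + 18322/(-70)) = -49 + (-2789/3013 + 18322*(-1/70)) = -49 + (-2789/3013 - 9161/35) = -49 - 27699708/105455 = -32867003/105455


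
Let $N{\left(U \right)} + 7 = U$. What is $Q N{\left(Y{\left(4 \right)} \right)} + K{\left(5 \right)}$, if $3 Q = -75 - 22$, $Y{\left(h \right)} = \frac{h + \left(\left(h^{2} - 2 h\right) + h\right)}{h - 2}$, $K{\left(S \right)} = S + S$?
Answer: $- \frac{67}{3} \approx -22.333$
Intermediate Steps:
$K{\left(S \right)} = 2 S$
$Y{\left(h \right)} = \frac{h^{2}}{-2 + h}$ ($Y{\left(h \right)} = \frac{h + \left(h^{2} - h\right)}{-2 + h} = \frac{h^{2}}{-2 + h}$)
$N{\left(U \right)} = -7 + U$
$Q = - \frac{97}{3}$ ($Q = \frac{-75 - 22}{3} = \frac{1}{3} \left(-97\right) = - \frac{97}{3} \approx -32.333$)
$Q N{\left(Y{\left(4 \right)} \right)} + K{\left(5 \right)} = - \frac{97 \left(-7 + \frac{4^{2}}{-2 + 4}\right)}{3} + 2 \cdot 5 = - \frac{97 \left(-7 + \frac{16}{2}\right)}{3} + 10 = - \frac{97 \left(-7 + 16 \cdot \frac{1}{2}\right)}{3} + 10 = - \frac{97 \left(-7 + 8\right)}{3} + 10 = \left(- \frac{97}{3}\right) 1 + 10 = - \frac{97}{3} + 10 = - \frac{67}{3}$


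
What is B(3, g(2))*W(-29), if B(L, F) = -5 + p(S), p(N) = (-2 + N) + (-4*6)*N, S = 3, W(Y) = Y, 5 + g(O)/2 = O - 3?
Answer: 2204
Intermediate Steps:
g(O) = -16 + 2*O (g(O) = -10 + 2*(O - 3) = -10 + 2*(-3 + O) = -10 + (-6 + 2*O) = -16 + 2*O)
p(N) = -2 - 23*N (p(N) = (-2 + N) - 24*N = -2 - 23*N)
B(L, F) = -76 (B(L, F) = -5 + (-2 - 23*3) = -5 + (-2 - 69) = -5 - 71 = -76)
B(3, g(2))*W(-29) = -76*(-29) = 2204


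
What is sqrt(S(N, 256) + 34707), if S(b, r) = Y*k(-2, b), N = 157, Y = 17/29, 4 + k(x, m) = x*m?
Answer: 3*sqrt(3225757)/29 ≈ 185.80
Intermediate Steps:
k(x, m) = -4 + m*x (k(x, m) = -4 + x*m = -4 + m*x)
Y = 17/29 (Y = 17*(1/29) = 17/29 ≈ 0.58621)
S(b, r) = -68/29 - 34*b/29 (S(b, r) = 17*(-4 + b*(-2))/29 = 17*(-4 - 2*b)/29 = -68/29 - 34*b/29)
sqrt(S(N, 256) + 34707) = sqrt((-68/29 - 34/29*157) + 34707) = sqrt((-68/29 - 5338/29) + 34707) = sqrt(-5406/29 + 34707) = sqrt(1001097/29) = 3*sqrt(3225757)/29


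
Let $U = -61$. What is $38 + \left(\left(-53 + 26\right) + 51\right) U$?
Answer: $-1426$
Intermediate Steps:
$38 + \left(\left(-53 + 26\right) + 51\right) U = 38 + \left(\left(-53 + 26\right) + 51\right) \left(-61\right) = 38 + \left(-27 + 51\right) \left(-61\right) = 38 + 24 \left(-61\right) = 38 - 1464 = -1426$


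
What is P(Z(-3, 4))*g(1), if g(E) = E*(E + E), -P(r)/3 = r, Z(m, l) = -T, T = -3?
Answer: -18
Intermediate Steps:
Z(m, l) = 3 (Z(m, l) = -1*(-3) = 3)
P(r) = -3*r
g(E) = 2*E² (g(E) = E*(2*E) = 2*E²)
P(Z(-3, 4))*g(1) = (-3*3)*(2*1²) = -18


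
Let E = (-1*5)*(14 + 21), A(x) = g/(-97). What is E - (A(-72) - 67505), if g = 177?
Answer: 6531187/97 ≈ 67332.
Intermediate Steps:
A(x) = -177/97 (A(x) = 177/(-97) = 177*(-1/97) = -177/97)
E = -175 (E = -5*35 = -175)
E - (A(-72) - 67505) = -175 - (-177/97 - 67505) = -175 - 1*(-6548162/97) = -175 + 6548162/97 = 6531187/97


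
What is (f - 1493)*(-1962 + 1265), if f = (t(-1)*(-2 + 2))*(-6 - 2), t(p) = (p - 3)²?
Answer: 1040621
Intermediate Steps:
t(p) = (-3 + p)²
f = 0 (f = ((-3 - 1)²*(-2 + 2))*(-6 - 2) = ((-4)²*0)*(-8) = (16*0)*(-8) = 0*(-8) = 0)
(f - 1493)*(-1962 + 1265) = (0 - 1493)*(-1962 + 1265) = -1493*(-697) = 1040621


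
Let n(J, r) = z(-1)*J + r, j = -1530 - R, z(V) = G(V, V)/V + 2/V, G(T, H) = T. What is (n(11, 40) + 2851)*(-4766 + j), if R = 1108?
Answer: -21323520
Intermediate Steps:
z(V) = 1 + 2/V (z(V) = V/V + 2/V = 1 + 2/V)
j = -2638 (j = -1530 - 1*1108 = -1530 - 1108 = -2638)
n(J, r) = r - J (n(J, r) = ((2 - 1)/(-1))*J + r = (-1*1)*J + r = -J + r = r - J)
(n(11, 40) + 2851)*(-4766 + j) = ((40 - 1*11) + 2851)*(-4766 - 2638) = ((40 - 11) + 2851)*(-7404) = (29 + 2851)*(-7404) = 2880*(-7404) = -21323520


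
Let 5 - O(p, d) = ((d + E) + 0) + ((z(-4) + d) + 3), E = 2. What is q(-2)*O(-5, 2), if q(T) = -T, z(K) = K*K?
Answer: -40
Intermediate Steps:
z(K) = K**2
O(p, d) = -16 - 2*d (O(p, d) = 5 - (((d + 2) + 0) + (((-4)**2 + d) + 3)) = 5 - (((2 + d) + 0) + ((16 + d) + 3)) = 5 - ((2 + d) + (19 + d)) = 5 - (21 + 2*d) = 5 + (-21 - 2*d) = -16 - 2*d)
q(-2)*O(-5, 2) = (-1*(-2))*(-16 - 2*2) = 2*(-16 - 4) = 2*(-20) = -40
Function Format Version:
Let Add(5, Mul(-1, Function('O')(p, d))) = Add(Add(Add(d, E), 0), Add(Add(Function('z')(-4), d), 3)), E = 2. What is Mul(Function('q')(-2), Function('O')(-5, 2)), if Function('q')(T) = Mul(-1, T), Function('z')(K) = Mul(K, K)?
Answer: -40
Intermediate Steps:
Function('z')(K) = Pow(K, 2)
Function('O')(p, d) = Add(-16, Mul(-2, d)) (Function('O')(p, d) = Add(5, Mul(-1, Add(Add(Add(d, 2), 0), Add(Add(Pow(-4, 2), d), 3)))) = Add(5, Mul(-1, Add(Add(Add(2, d), 0), Add(Add(16, d), 3)))) = Add(5, Mul(-1, Add(Add(2, d), Add(19, d)))) = Add(5, Mul(-1, Add(21, Mul(2, d)))) = Add(5, Add(-21, Mul(-2, d))) = Add(-16, Mul(-2, d)))
Mul(Function('q')(-2), Function('O')(-5, 2)) = Mul(Mul(-1, -2), Add(-16, Mul(-2, 2))) = Mul(2, Add(-16, -4)) = Mul(2, -20) = -40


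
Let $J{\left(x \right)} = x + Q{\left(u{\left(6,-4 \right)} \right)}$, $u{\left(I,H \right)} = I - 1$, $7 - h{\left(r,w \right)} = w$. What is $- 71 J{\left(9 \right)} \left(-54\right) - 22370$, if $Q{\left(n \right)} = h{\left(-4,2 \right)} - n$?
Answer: $12136$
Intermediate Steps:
$h{\left(r,w \right)} = 7 - w$
$u{\left(I,H \right)} = -1 + I$ ($u{\left(I,H \right)} = I - 1 = -1 + I$)
$Q{\left(n \right)} = 5 - n$ ($Q{\left(n \right)} = \left(7 - 2\right) - n = 5 - n$)
$J{\left(x \right)} = x$ ($J{\left(x \right)} = x + \left(5 - \left(-1 + 6\right)\right) = x + \left(5 - 5\right) = x + 0 = x$)
$- 71 J{\left(9 \right)} \left(-54\right) - 22370 = \left(-71\right) 9 \left(-54\right) - 22370 = \left(-639\right) \left(-54\right) - 22370 = 34506 - 22370 = 12136$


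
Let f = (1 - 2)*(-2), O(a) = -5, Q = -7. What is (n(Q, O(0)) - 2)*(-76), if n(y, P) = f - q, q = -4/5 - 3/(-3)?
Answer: 76/5 ≈ 15.200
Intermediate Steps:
q = ⅕ (q = -4*⅕ - 3*(-⅓) = -⅘ + 1 = ⅕ ≈ 0.20000)
f = 2 (f = -1*(-2) = 2)
n(y, P) = 9/5 (n(y, P) = 2 - 1*⅕ = 2 - ⅕ = 9/5)
(n(Q, O(0)) - 2)*(-76) = (9/5 - 2)*(-76) = -⅕*(-76) = 76/5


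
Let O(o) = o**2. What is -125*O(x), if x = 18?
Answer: -40500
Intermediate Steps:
-125*O(x) = -125*18**2 = -125*324 = -40500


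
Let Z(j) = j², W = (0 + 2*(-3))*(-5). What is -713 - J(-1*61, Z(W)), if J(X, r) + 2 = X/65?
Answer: -46154/65 ≈ -710.06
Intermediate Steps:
W = 30 (W = (0 - 6)*(-5) = -6*(-5) = 30)
J(X, r) = -2 + X/65
-713 - J(-1*61, Z(W)) = -713 - (-2 + (-1*61)/65) = -713 - (-2 + (1/65)*(-61)) = -713 - (-2 - 61/65) = -713 - 1*(-191/65) = -713 + 191/65 = -46154/65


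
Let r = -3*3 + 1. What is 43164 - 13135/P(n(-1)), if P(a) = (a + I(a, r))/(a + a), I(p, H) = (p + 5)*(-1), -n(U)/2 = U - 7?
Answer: 127228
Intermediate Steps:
r = -8 (r = -9 + 1 = -8)
n(U) = 14 - 2*U (n(U) = -2*(U - 7) = -2*(-7 + U) = 14 - 2*U)
I(p, H) = -5 - p (I(p, H) = (5 + p)*(-1) = -5 - p)
P(a) = -5/(2*a) (P(a) = (a + (-5 - a))/(a + a) = -5*1/(2*a) = -5/(2*a))
43164 - 13135/P(n(-1)) = 43164 - 13135/((-5/(2*(14 - 2*(-1))))) = 43164 - 13135/((-5/(2*(14 + 2)))) = 43164 - 13135/((-5/2/16)) = 43164 - 13135/((-5/2*1/16)) = 43164 - 13135/(-5/32) = 43164 - 13135*(-32)/5 = 43164 - 1*(-84064) = 43164 + 84064 = 127228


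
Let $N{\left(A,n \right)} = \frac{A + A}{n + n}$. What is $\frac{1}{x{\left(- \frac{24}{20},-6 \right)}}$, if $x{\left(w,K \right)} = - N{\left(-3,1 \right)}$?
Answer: $\frac{1}{3} \approx 0.33333$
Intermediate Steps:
$N{\left(A,n \right)} = \frac{A}{n}$ ($N{\left(A,n \right)} = \frac{2 A}{2 n} = 2 A \frac{1}{2 n} = \frac{A}{n}$)
$x{\left(w,K \right)} = 3$ ($x{\left(w,K \right)} = - \frac{-3}{1} = - \left(-3\right) 1 = \left(-1\right) \left(-3\right) = 3$)
$\frac{1}{x{\left(- \frac{24}{20},-6 \right)}} = \frac{1}{3}$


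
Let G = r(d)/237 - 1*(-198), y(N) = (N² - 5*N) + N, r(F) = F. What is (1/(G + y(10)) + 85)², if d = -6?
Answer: 3001136999641/415344400 ≈ 7225.7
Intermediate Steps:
y(N) = N² - 4*N
G = 15640/79 (G = -6/237 - 1*(-198) = -6*1/237 + 198 = -2/79 + 198 = 15640/79 ≈ 197.97)
(1/(G + y(10)) + 85)² = (1/(15640/79 + 10*(-4 + 10)) + 85)² = (1/(15640/79 + 10*6) + 85)² = (1/(15640/79 + 60) + 85)² = (1/(20380/79) + 85)² = (79/20380 + 85)² = (1732379/20380)² = 3001136999641/415344400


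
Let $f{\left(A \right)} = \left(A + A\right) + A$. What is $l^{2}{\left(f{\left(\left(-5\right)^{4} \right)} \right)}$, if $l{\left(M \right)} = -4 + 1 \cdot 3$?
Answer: $1$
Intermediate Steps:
$f{\left(A \right)} = 3 A$ ($f{\left(A \right)} = 2 A + A = 3 A$)
$l{\left(M \right)} = -1$ ($l{\left(M \right)} = -4 + 3 = -1$)
$l^{2}{\left(f{\left(\left(-5\right)^{4} \right)} \right)} = \left(-1\right)^{2} = 1$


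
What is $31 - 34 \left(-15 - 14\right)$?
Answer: $1017$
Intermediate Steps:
$31 - 34 \left(-15 - 14\right) = 31 - -986 = 31 + 986 = 1017$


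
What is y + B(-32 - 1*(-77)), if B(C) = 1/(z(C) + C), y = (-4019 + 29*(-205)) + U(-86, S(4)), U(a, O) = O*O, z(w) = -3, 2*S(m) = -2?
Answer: -418445/42 ≈ -9963.0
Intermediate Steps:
S(m) = -1 (S(m) = (½)*(-2) = -1)
U(a, O) = O²
y = -9963 (y = (-4019 + 29*(-205)) + (-1)² = (-4019 - 5945) + 1 = -9964 + 1 = -9963)
B(C) = 1/(-3 + C)
y + B(-32 - 1*(-77)) = -9963 + 1/(-3 + (-32 - 1*(-77))) = -9963 + 1/(-3 + (-32 + 77)) = -9963 + 1/(-3 + 45) = -9963 + 1/42 = -418445/42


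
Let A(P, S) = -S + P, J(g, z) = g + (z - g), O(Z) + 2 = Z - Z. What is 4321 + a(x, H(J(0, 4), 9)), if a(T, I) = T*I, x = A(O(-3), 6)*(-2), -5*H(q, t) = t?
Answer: 21461/5 ≈ 4292.2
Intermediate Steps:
O(Z) = -2 (O(Z) = -2 + (Z - Z) = -2 + 0 = -2)
J(g, z) = z
H(q, t) = -t/5
A(P, S) = P - S
x = 16 (x = (-2 - 1*6)*(-2) = (-2 - 6)*(-2) = -8*(-2) = 16)
a(T, I) = I*T
4321 + a(x, H(J(0, 4), 9)) = 4321 - ⅕*9*16 = 4321 - 9/5*16 = 4321 - 144/5 = 21461/5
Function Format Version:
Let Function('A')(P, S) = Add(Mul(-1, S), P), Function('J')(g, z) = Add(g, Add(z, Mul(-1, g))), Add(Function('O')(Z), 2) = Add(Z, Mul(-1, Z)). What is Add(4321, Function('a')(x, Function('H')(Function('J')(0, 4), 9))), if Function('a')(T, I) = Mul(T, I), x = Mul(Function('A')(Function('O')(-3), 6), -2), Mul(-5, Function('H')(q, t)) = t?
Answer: Rational(21461, 5) ≈ 4292.2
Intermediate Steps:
Function('O')(Z) = -2 (Function('O')(Z) = Add(-2, Add(Z, Mul(-1, Z))) = Add(-2, 0) = -2)
Function('J')(g, z) = z
Function('H')(q, t) = Mul(Rational(-1, 5), t)
Function('A')(P, S) = Add(P, Mul(-1, S))
x = 16 (x = Mul(Add(-2, Mul(-1, 6)), -2) = Mul(Add(-2, -6), -2) = Mul(-8, -2) = 16)
Function('a')(T, I) = Mul(I, T)
Add(4321, Function('a')(x, Function('H')(Function('J')(0, 4), 9))) = Add(4321, Mul(Mul(Rational(-1, 5), 9), 16)) = Add(4321, Mul(Rational(-9, 5), 16)) = Add(4321, Rational(-144, 5)) = Rational(21461, 5)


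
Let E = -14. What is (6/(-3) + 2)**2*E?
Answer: 0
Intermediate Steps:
(6/(-3) + 2)**2*E = (6/(-3) + 2)**2*(-14) = (6*(-1/3) + 2)**2*(-14) = (-2 + 2)**2*(-14) = 0**2*(-14) = 0*(-14) = 0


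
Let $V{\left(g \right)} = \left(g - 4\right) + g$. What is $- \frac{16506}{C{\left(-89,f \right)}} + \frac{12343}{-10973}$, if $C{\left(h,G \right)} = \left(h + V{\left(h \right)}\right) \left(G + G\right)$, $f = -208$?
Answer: $- \frac{786310393}{618526064} \approx -1.2713$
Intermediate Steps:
$V{\left(g \right)} = -4 + 2 g$ ($V{\left(g \right)} = \left(-4 + g\right) + g = -4 + 2 g$)
$C{\left(h,G \right)} = 2 G \left(-4 + 3 h\right)$ ($C{\left(h,G \right)} = \left(h + \left(-4 + 2 h\right)\right) \left(G + G\right) = \left(-4 + 3 h\right) 2 G = 2 G \left(-4 + 3 h\right)$)
$- \frac{16506}{C{\left(-89,f \right)}} + \frac{12343}{-10973} = - \frac{16506}{2 \left(-208\right) \left(-4 + 3 \left(-89\right)\right)} + \frac{12343}{-10973} = - \frac{16506}{2 \left(-208\right) \left(-4 - 267\right)} + 12343 \left(- \frac{1}{10973}\right) = - \frac{16506}{2 \left(-208\right) \left(-271\right)} - \frac{12343}{10973} = - \frac{16506}{112736} - \frac{12343}{10973} = \left(-16506\right) \frac{1}{112736} - \frac{12343}{10973} = - \frac{8253}{56368} - \frac{12343}{10973} = - \frac{786310393}{618526064}$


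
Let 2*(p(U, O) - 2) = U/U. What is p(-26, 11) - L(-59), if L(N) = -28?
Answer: 61/2 ≈ 30.500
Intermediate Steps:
p(U, O) = 5/2 (p(U, O) = 2 + (U/U)/2 = 2 + (½)*1 = 2 + ½ = 5/2)
p(-26, 11) - L(-59) = 5/2 - 1*(-28) = 5/2 + 28 = 61/2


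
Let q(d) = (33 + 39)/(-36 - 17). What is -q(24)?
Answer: 72/53 ≈ 1.3585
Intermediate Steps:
q(d) = -72/53 (q(d) = 72/(-53) = 72*(-1/53) = -72/53)
-q(24) = -1*(-72/53) = 72/53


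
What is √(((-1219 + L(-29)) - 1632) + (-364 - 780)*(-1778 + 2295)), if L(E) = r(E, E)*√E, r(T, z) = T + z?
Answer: √(-594299 - 58*I*√29) ≈ 0.203 - 770.91*I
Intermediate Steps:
L(E) = 2*E^(3/2) (L(E) = (E + E)*√E = (2*E)*√E = 2*E^(3/2))
√(((-1219 + L(-29)) - 1632) + (-364 - 780)*(-1778 + 2295)) = √(((-1219 + 2*(-29)^(3/2)) - 1632) + (-364 - 780)*(-1778 + 2295)) = √(((-1219 + 2*(-29*I*√29)) - 1632) - 1144*517) = √(((-1219 - 58*I*√29) - 1632) - 591448) = √((-2851 - 58*I*√29) - 591448) = √(-594299 - 58*I*√29)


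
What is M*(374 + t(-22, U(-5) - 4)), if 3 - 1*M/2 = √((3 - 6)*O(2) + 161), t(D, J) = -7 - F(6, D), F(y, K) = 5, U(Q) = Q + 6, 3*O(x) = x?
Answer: 2172 - 724*√159 ≈ -6957.3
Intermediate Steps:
O(x) = x/3
U(Q) = 6 + Q
t(D, J) = -12 (t(D, J) = -7 - 1*5 = -7 - 5 = -12)
M = 6 - 2*√159 (M = 6 - 2*√((3 - 6)*((⅓)*2) + 161) = 6 - 2*√(-3*⅔ + 161) = 6 - 2*√(-2 + 161) = 6 - 2*√159 ≈ -19.219)
M*(374 + t(-22, U(-5) - 4)) = (6 - 2*√159)*(374 - 12) = (6 - 2*√159)*362 = 2172 - 724*√159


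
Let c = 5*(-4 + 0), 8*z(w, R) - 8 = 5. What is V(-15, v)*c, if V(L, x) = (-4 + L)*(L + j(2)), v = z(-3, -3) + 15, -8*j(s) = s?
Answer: -5795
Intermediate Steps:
z(w, R) = 13/8 (z(w, R) = 1 + (⅛)*5 = 1 + 5/8 = 13/8)
c = -20 (c = 5*(-4) = -20)
j(s) = -s/8
v = 133/8 (v = 13/8 + 15 = 133/8 ≈ 16.625)
V(L, x) = (-4 + L)*(-¼ + L) (V(L, x) = (-4 + L)*(L - ⅛*2) = (-4 + L)*(L - ¼) = (-4 + L)*(-¼ + L))
V(-15, v)*c = (1 + (-15)² - 17/4*(-15))*(-20) = (1 + 225 + 255/4)*(-20) = (1159/4)*(-20) = -5795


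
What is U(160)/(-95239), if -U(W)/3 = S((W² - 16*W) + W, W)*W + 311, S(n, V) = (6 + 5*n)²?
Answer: 6459548178213/95239 ≈ 6.7825e+7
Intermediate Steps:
U(W) = -933 - 3*W*(6 - 75*W + 5*W²)² (U(W) = -3*((6 + 5*((W² - 16*W) + W))²*W + 311) = -3*((6 + 5*(W² - 15*W))²*W + 311) = -3*((6 + (-75*W + 5*W²))²*W + 311) = -3*((6 - 75*W + 5*W²)²*W + 311) = -3*(W*(6 - 75*W + 5*W²)² + 311) = -3*(311 + W*(6 - 75*W + 5*W²)²) = -933 - 3*W*(6 - 75*W + 5*W²)²)
U(160)/(-95239) = (-933 - 3*160*(6 + 5*160*(-15 + 160))²)/(-95239) = (-933 - 3*160*(6 + 5*160*145)²)*(-1/95239) = (-933 - 3*160*(6 + 116000)²)*(-1/95239) = (-933 - 3*160*116006²)*(-1/95239) = (-933 - 3*160*13457392036)*(-1/95239) = (-933 - 6459548177280)*(-1/95239) = -6459548178213*(-1/95239) = 6459548178213/95239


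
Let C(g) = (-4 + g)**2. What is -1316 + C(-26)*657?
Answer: 589984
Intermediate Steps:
-1316 + C(-26)*657 = -1316 + (-4 - 26)**2*657 = -1316 + (-30)**2*657 = -1316 + 900*657 = -1316 + 591300 = 589984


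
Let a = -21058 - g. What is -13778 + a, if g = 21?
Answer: -34857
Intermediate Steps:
a = -21079 (a = -21058 - 1*21 = -21058 - 21 = -21079)
-13778 + a = -13778 - 21079 = -34857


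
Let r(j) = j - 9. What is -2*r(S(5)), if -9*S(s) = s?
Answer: 172/9 ≈ 19.111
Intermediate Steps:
S(s) = -s/9
r(j) = -9 + j
-2*r(S(5)) = -2*(-9 - 1/9*5) = -2*(-9 - 5/9) = -2*(-86/9) = 172/9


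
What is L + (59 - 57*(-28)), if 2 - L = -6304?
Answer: 7961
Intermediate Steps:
L = 6306 (L = 2 - 1*(-6304) = 2 + 6304 = 6306)
L + (59 - 57*(-28)) = 6306 + (59 - 57*(-28)) = 6306 + (59 + 1596) = 6306 + 1655 = 7961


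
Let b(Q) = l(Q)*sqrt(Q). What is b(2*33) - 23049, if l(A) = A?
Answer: -23049 + 66*sqrt(66) ≈ -22513.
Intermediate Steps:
b(Q) = Q**(3/2) (b(Q) = Q*sqrt(Q) = Q**(3/2))
b(2*33) - 23049 = (2*33)**(3/2) - 23049 = 66**(3/2) - 23049 = 66*sqrt(66) - 23049 = -23049 + 66*sqrt(66)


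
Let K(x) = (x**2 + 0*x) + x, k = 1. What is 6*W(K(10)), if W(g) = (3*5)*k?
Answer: 90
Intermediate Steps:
K(x) = x + x**2 (K(x) = (x**2 + 0) + x = x**2 + x = x + x**2)
W(g) = 15 (W(g) = (3*5)*1 = 15*1 = 15)
6*W(K(10)) = 6*15 = 90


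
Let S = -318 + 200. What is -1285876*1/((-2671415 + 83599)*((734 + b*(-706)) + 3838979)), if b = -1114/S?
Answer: 18966671/146308533883050 ≈ 1.2963e-7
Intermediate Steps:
S = -118
b = 557/59 (b = -1114/(-118) = -1114*(-1/118) = 557/59 ≈ 9.4407)
-1285876*1/((-2671415 + 83599)*((734 + b*(-706)) + 3838979)) = -1285876*1/((-2671415 + 83599)*((734 + (557/59)*(-706)) + 3838979)) = -1285876*(-1/(2587816*((734 - 393242/59) + 3838979))) = -1285876*(-1/(2587816*(-349936/59 + 3838979))) = -1285876/((-2587816*226149825/59)) = -1285876/(-585234135532200/59) = -1285876*(-59/585234135532200) = 18966671/146308533883050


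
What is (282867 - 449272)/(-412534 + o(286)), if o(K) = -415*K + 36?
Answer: 166405/531188 ≈ 0.31327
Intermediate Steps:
o(K) = 36 - 415*K
(282867 - 449272)/(-412534 + o(286)) = (282867 - 449272)/(-412534 + (36 - 415*286)) = -166405/(-412534 + (36 - 118690)) = -166405/(-412534 - 118654) = -166405/(-531188) = -166405*(-1/531188) = 166405/531188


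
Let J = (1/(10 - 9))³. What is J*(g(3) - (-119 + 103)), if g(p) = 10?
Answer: 26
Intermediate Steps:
J = 1 (J = (1/1)³ = 1³ = 1)
J*(g(3) - (-119 + 103)) = 1*(10 - (-119 + 103)) = 1*(10 - 1*(-16)) = 1*(10 + 16) = 1*26 = 26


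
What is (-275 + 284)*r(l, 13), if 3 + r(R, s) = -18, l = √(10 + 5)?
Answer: -189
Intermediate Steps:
l = √15 ≈ 3.8730
r(R, s) = -21 (r(R, s) = -3 - 18 = -21)
(-275 + 284)*r(l, 13) = (-275 + 284)*(-21) = 9*(-21) = -189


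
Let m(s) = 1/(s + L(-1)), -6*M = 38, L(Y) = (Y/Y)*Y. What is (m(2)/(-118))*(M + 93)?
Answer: -130/177 ≈ -0.73446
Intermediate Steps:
L(Y) = Y (L(Y) = 1*Y = Y)
M = -19/3 (M = -⅙*38 = -19/3 ≈ -6.3333)
m(s) = 1/(-1 + s) (m(s) = 1/(s - 1) = 1/(-1 + s))
(m(2)/(-118))*(M + 93) = (1/((-1 + 2)*(-118)))*(-19/3 + 93) = (-1/118/1)*(260/3) = (1*(-1/118))*(260/3) = -1/118*260/3 = -130/177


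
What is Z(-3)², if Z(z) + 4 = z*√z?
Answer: -11 + 24*I*√3 ≈ -11.0 + 41.569*I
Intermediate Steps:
Z(z) = -4 + z^(3/2) (Z(z) = -4 + z*√z = -4 + z^(3/2))
Z(-3)² = (-4 + (-3)^(3/2))² = (-4 - 3*I*√3)²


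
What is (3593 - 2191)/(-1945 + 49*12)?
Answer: -1402/1357 ≈ -1.0332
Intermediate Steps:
(3593 - 2191)/(-1945 + 49*12) = 1402/(-1945 + 588) = 1402/(-1357) = 1402*(-1/1357) = -1402/1357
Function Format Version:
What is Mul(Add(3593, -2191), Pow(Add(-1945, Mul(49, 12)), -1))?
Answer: Rational(-1402, 1357) ≈ -1.0332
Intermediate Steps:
Mul(Add(3593, -2191), Pow(Add(-1945, Mul(49, 12)), -1)) = Mul(1402, Pow(Add(-1945, 588), -1)) = Mul(1402, Pow(-1357, -1)) = Mul(1402, Rational(-1, 1357)) = Rational(-1402, 1357)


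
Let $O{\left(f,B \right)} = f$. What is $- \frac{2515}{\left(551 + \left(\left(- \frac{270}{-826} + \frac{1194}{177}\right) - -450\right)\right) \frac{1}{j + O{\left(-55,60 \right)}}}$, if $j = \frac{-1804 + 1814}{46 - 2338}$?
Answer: $\frac{65474139325}{477118764} \approx 137.23$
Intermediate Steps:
$j = - \frac{5}{1146}$ ($j = \frac{10}{-2292} = 10 \left(- \frac{1}{2292}\right) = - \frac{5}{1146} \approx -0.004363$)
$- \frac{2515}{\left(551 + \left(\left(- \frac{270}{-826} + \frac{1194}{177}\right) - -450\right)\right) \frac{1}{j + O{\left(-55,60 \right)}}} = - \frac{2515}{\left(551 + \left(\left(- \frac{270}{-826} + \frac{1194}{177}\right) - -450\right)\right) \frac{1}{- \frac{5}{1146} - 55}} = - \frac{2515}{\left(551 + \left(\left(\left(-270\right) \left(- \frac{1}{826}\right) + 1194 \cdot \frac{1}{177}\right) + 450\right)\right) \frac{1}{- \frac{63035}{1146}}} = - \frac{2515}{\left(551 + \left(\left(\frac{135}{413} + \frac{398}{59}\right) + 450\right)\right) \left(- \frac{1146}{63035}\right)} = - \frac{2515}{\left(551 + \left(\frac{2921}{413} + 450\right)\right) \left(- \frac{1146}{63035}\right)} = - \frac{2515}{\left(551 + \frac{188771}{413}\right) \left(- \frac{1146}{63035}\right)} = - \frac{2515}{\frac{416334}{413} \left(- \frac{1146}{63035}\right)} = - \frac{2515}{- \frac{477118764}{26033455}} = \left(-2515\right) \left(- \frac{26033455}{477118764}\right) = \frac{65474139325}{477118764}$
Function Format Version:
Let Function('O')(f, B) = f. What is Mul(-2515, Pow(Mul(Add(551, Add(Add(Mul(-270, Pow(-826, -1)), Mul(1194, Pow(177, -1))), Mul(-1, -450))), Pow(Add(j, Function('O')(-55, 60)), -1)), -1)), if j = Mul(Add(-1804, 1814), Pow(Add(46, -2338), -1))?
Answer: Rational(65474139325, 477118764) ≈ 137.23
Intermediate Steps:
j = Rational(-5, 1146) (j = Mul(10, Pow(-2292, -1)) = Mul(10, Rational(-1, 2292)) = Rational(-5, 1146) ≈ -0.0043630)
Mul(-2515, Pow(Mul(Add(551, Add(Add(Mul(-270, Pow(-826, -1)), Mul(1194, Pow(177, -1))), Mul(-1, -450))), Pow(Add(j, Function('O')(-55, 60)), -1)), -1)) = Mul(-2515, Pow(Mul(Add(551, Add(Add(Mul(-270, Pow(-826, -1)), Mul(1194, Pow(177, -1))), Mul(-1, -450))), Pow(Add(Rational(-5, 1146), -55), -1)), -1)) = Mul(-2515, Pow(Mul(Add(551, Add(Add(Mul(-270, Rational(-1, 826)), Mul(1194, Rational(1, 177))), 450)), Pow(Rational(-63035, 1146), -1)), -1)) = Mul(-2515, Pow(Mul(Add(551, Add(Add(Rational(135, 413), Rational(398, 59)), 450)), Rational(-1146, 63035)), -1)) = Mul(-2515, Pow(Mul(Add(551, Add(Rational(2921, 413), 450)), Rational(-1146, 63035)), -1)) = Mul(-2515, Pow(Mul(Add(551, Rational(188771, 413)), Rational(-1146, 63035)), -1)) = Mul(-2515, Pow(Mul(Rational(416334, 413), Rational(-1146, 63035)), -1)) = Mul(-2515, Pow(Rational(-477118764, 26033455), -1)) = Mul(-2515, Rational(-26033455, 477118764)) = Rational(65474139325, 477118764)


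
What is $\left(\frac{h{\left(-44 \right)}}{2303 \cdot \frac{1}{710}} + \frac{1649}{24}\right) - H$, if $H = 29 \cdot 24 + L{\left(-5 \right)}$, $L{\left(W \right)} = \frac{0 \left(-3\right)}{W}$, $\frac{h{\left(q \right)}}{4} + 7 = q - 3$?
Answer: $- \frac{38352305}{55272} \approx -693.88$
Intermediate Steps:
$h{\left(q \right)} = -40 + 4 q$ ($h{\left(q \right)} = -28 + 4 \left(q - 3\right) = -28 + 4 \left(-3 + q\right) = -28 + \left(-12 + 4 q\right) = -40 + 4 q$)
$L{\left(W \right)} = 0$ ($L{\left(W \right)} = \frac{0}{W} = 0$)
$H = 696$ ($H = 29 \cdot 24 + 0 = 696 + 0 = 696$)
$\left(\frac{h{\left(-44 \right)}}{2303 \cdot \frac{1}{710}} + \frac{1649}{24}\right) - H = \left(\frac{-40 + 4 \left(-44\right)}{2303 \cdot \frac{1}{710}} + \frac{1649}{24}\right) - 696 = \left(\frac{-40 - 176}{2303 \cdot \frac{1}{710}} + 1649 \cdot \frac{1}{24}\right) - 696 = \left(- \frac{216}{\frac{2303}{710}} + \frac{1649}{24}\right) - 696 = \left(\left(-216\right) \frac{710}{2303} + \frac{1649}{24}\right) - 696 = \left(- \frac{153360}{2303} + \frac{1649}{24}\right) - 696 = \frac{117007}{55272} - 696 = - \frac{38352305}{55272}$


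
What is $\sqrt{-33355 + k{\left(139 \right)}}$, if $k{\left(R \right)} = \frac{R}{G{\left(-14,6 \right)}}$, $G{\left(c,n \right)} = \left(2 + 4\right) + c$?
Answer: $\frac{i \sqrt{533958}}{4} \approx 182.68 i$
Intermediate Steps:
$G{\left(c,n \right)} = 6 + c$
$k{\left(R \right)} = - \frac{R}{8}$ ($k{\left(R \right)} = \frac{R}{6 - 14} = \frac{R}{-8} = R \left(- \frac{1}{8}\right) = - \frac{R}{8}$)
$\sqrt{-33355 + k{\left(139 \right)}} = \sqrt{-33355 - \frac{139}{8}} = \sqrt{- \frac{266979}{8}} = \frac{i \sqrt{533958}}{4}$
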